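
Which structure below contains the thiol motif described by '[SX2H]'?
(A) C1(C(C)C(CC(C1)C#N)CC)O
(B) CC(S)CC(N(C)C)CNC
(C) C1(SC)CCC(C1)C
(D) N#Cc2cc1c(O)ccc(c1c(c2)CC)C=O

B

[SX2H] describes an aliphatic sulfur with two connections, one being H (a thiol).
(A) has a hydroxyl group (-OH) but it is an -OH, not an -SH.
(B) contains a thiol (-SH), which satisfies every atom and bond constraint.
(C) has a methylthio ether (-SCH3) but the sulfur has H0 (bonded to two carbons), not H1.
(D) has a hydroxyl group (-OH) but it is an -OH, not an -SH.
So the answer is (B).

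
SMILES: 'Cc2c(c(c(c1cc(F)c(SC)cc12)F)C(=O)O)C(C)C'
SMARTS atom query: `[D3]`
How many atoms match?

The query [D3] means: atom with exactly three heavy-atom neighbours.
Check the 21 heavy atoms by environment: 8× c (aromatic, D3) → match; 2× c (aromatic, D2) → no; 2× C (D3) → match; 2× O (D1) → no; 1× S (D2) → no; 4× C (D1) → no; 2× F (D1) → no.
Summing the matching environments: 8 + 2 = 10 matching atoms.

10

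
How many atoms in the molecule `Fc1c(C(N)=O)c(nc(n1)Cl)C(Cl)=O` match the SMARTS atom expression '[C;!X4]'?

2

The query [C;!X4] means: aliphatic carbon that does not have four total connections.
Check the 14 heavy atoms by environment: 2× n (aromatic, X2) → no; 4× c (aromatic, X3) → no; 2× C (X3) → match; 2× O (X1) → no; 1× N (X3) → no; 1× F (X1) → no; 2× Cl (X1) → no.
That gives 2 matching atoms.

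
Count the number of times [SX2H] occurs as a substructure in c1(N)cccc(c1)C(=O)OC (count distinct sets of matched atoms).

0

[SX2H] is the SMARTS for a thiol: an aliphatic sulfur with two connections, one being H.
No fragment in the molecule satisfies every constraint, giving 0 matches.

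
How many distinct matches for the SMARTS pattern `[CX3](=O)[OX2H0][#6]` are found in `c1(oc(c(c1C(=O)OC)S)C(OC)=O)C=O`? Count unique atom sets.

2

[CX3](=O)[OX2H0][#6] is the SMARTS for an ester: a carbonyl carbon bonded to an oxygen that is itself bonded to carbon (no H on that O).
The molecule carries 2 separate instances of a methyl-ester group (-C(=O)OCH3) meeting every constraint; each maps to a distinct set of atoms, giving 2 matches.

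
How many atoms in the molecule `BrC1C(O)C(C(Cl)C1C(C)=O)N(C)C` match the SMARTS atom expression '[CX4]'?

8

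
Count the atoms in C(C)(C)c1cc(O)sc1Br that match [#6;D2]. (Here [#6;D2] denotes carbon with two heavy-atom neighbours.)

1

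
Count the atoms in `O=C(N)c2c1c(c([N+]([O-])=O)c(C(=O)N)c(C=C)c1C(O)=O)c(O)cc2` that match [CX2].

0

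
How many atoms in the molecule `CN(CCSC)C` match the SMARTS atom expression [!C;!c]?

The query [!C;!c] means: neither aliphatic nor aromatic carbon — same as [!#6].
Check the 7 heavy atoms by environment: 5× C → no; 1× N → match; 1× S → match.
Summing the matching environments: 1 + 1 = 2 matching atoms.

2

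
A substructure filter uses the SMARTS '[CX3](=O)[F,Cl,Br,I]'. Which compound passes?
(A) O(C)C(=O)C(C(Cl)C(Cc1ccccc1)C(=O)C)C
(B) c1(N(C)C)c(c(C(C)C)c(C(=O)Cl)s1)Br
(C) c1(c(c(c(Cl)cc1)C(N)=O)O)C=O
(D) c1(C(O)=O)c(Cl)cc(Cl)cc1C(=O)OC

B

[CX3](=O)[F,Cl,Br,I] describes a carbonyl carbon bonded to a halogen (an acyl halide).
(A) has a methyl-ester group (-C(=O)OCH3) but the carbonyl is bonded to -O-C, not to a halogen.
(B) contains an acyl chloride (-C(=O)Cl), which satisfies every atom and bond constraint.
(C) has a chloro substituent but the Cl is not on a carbonyl carbon.
(D) has a carboxylic acid group (-C(=O)OH) but the carbonyl is bonded to -OH, not to a halogen.
So the answer is (B).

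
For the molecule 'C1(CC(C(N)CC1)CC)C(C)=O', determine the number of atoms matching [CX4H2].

The query [CX4H2] means: sp3 carbon (X4) with exactly two hydrogens.
Check the 12 heavy atoms by environment: 4× C (H2, X4) → match; 3× C (H1, X4) → no; 1× C (H0, X3) → no; 1× O (H0, X1) → no; 2× C (H3, X4) → no; 1× N (H2, X3) → no.
That gives 4 matching atoms.

4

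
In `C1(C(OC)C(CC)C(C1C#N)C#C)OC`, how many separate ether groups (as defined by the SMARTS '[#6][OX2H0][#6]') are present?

2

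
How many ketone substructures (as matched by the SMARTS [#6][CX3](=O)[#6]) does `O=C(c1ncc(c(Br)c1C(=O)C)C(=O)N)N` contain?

[#6][CX3](=O)[#6] is the SMARTS for a ketone: a carbonyl carbon (no H) flanked by two carbons.
Exactly one fragment in the molecule meets all constraints, giving 1 match.

1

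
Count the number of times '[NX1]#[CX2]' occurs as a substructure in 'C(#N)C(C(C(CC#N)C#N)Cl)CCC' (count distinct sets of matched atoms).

3

[NX1]#[CX2] is the SMARTS for a nitrile: a nitrogen triple-bonded to a two-connected carbon.
The molecule carries 3 separate instances of a nitrile (-C#N) meeting every constraint; each maps to a distinct set of atoms, giving 3 matches.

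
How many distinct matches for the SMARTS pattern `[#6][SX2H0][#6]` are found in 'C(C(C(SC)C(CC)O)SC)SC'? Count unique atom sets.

[#6][SX2H0][#6] is the SMARTS for a thioether: an aliphatic sulfur bridging two carbons with no H on the sulfur.
The molecule carries 3 separate instances of a methylthio ether (-SCH3) meeting every constraint; each maps to a distinct set of atoms, giving 3 matches.

3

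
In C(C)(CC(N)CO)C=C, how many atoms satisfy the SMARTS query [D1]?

4

The query [D1] means: atom with exactly one heavy-atom neighbour (degree 1).
Check the 9 heavy atoms by environment: 3× C (D2) → no; 2× C (D3) → no; 2× C (D1) → match; 1× O (D1) → match; 1× N (D1) → match.
Summing the matching environments: 2 + 1 + 1 = 4 matching atoms.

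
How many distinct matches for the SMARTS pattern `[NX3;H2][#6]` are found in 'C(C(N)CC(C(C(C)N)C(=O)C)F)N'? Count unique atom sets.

3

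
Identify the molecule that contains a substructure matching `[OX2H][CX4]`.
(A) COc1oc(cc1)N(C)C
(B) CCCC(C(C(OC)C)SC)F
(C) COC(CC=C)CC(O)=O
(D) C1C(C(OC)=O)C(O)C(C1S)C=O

[OX2H][CX4] describes a hydroxyl oxygen bound to an sp3 (X4) carbon (an aliphatic alcohol).
(A) has a methoxy ether (-OCH3) but the oxygen has H0 (ether), not H1.
(B) has a methoxy ether (-OCH3) but the oxygen has H0 (ether), not H1.
(C) has a carboxylic acid group (-C(=O)OH) but the -OH is on a CX3 carbonyl carbon, not a CX4 carbon.
(D) contains a hydroxyl group (-OH), which satisfies every atom and bond constraint.
So the answer is (D).

D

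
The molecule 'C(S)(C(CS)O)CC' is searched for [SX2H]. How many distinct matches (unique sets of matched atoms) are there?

2

[SX2H] is the SMARTS for a thiol: an aliphatic sulfur with two connections, one being H.
The molecule carries 2 separate instances of a thiol (-SH) meeting every constraint; each maps to a distinct set of atoms, giving 2 matches.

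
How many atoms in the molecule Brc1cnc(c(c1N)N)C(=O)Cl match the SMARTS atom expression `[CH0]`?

1

Check the 12 heavy atoms by environment: 1× n (aromatic, H0) → no; 4× c (aromatic, H0) → no; 1× c (aromatic, H1) → no; 1× C (H0) → match; 1× O (H0) → no; 1× Cl (H0) → no; 2× N (H2) → no; 1× Br (H0) → no.
That gives 1 matching atom.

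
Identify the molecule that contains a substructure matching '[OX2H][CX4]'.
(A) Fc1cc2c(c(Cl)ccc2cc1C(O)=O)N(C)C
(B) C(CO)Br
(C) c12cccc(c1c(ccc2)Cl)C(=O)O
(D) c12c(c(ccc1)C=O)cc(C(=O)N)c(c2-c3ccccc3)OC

[OX2H][CX4] describes a hydroxyl oxygen bound to an sp3 (X4) carbon (an aliphatic alcohol).
(A) has a carboxylic acid group (-C(=O)OH) but the -OH is on a CX3 carbonyl carbon, not a CX4 carbon.
(B) contains a hydroxyl group (-OH), which satisfies every atom and bond constraint.
(C) has a carboxylic acid group (-C(=O)OH) but the -OH is on a CX3 carbonyl carbon, not a CX4 carbon.
(D) has a methoxy ether (-OCH3) but the oxygen has H0 (ether), not H1.
So the answer is (B).

B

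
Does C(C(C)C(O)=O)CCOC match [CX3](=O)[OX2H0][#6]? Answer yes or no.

No

The pattern [CX3](=O)[OX2H0][#6] describes a carbonyl carbon bonded to an oxygen that is itself bonded to carbon (no H on that O) — an ester.
The closest candidate here is a methoxy ether (-OCH3), but the ether oxygen is not adjacent to a C=O carbon. No other fragment satisfies the full query, so there is no match.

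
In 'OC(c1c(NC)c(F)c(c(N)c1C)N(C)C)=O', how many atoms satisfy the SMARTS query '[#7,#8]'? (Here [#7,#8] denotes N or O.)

5

The query [#7,#8] means: nitrogen or oxygen (comma = OR).
Check the 17 heavy atoms by environment: 6× c (aromatic) → no; 3× N → match; 5× C → no; 1× F → no; 2× O → match.
Summing the matching environments: 3 + 2 = 5 matching atoms.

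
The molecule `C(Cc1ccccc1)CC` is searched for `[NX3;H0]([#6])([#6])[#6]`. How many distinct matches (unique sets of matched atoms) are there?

0

[NX3;H0]([#6])([#6])[#6] is the SMARTS for a tertiary amine: a trivalent nitrogen with no H, bonded to three carbons.
No fragment in the molecule satisfies every constraint, giving 0 matches.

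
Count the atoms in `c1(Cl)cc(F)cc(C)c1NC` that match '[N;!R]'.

1

The query [N;!R] means: aliphatic nitrogen not in a ring.
Check the 11 heavy atoms by environment: 6× c (aromatic, in 6-ring) → no; 1× Cl (acyclic) → no; 1× N (acyclic) → match; 2× C (acyclic) → no; 1× F (acyclic) → no.
That gives 1 matching atom.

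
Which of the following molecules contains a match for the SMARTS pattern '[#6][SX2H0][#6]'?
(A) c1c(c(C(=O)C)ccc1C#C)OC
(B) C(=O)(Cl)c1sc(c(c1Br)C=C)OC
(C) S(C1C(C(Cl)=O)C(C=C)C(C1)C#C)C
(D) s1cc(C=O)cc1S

[#6][SX2H0][#6] describes an aliphatic sulfur bridging two carbons with no H on the sulfur (a thioether).
(A) has a methoxy ether (-OCH3) but the bridging atom is O, not S.
(B) has a methoxy ether (-OCH3) but the bridging atom is O, not S.
(C) contains a methylthio ether (-SCH3), which satisfies every atom and bond constraint.
(D) has a thiol (-SH) but the sulfur has H1, not H0 bridging two carbons.
So the answer is (C).

C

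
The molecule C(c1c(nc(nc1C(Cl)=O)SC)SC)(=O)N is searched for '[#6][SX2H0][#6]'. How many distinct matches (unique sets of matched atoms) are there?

2

[#6][SX2H0][#6] is the SMARTS for a thioether: an aliphatic sulfur bridging two carbons with no H on the sulfur.
The molecule carries 2 separate instances of a methylthio ether (-SCH3) meeting every constraint; each maps to a distinct set of atoms, giving 2 matches.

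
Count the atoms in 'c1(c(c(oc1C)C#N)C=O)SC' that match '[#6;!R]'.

Check the 12 heavy atoms by environment: 1× o (aromatic, in 5-ring) → no; 4× c (aromatic, in 5-ring) → no; 4× C (acyclic) → match; 1× N (acyclic) → no; 1× O (acyclic) → no; 1× S (acyclic) → no.
That gives 4 matching atoms.

4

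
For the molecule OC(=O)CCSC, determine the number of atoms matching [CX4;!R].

Check the 7 heavy atoms by environment: 3× C (X4, acyclic) → match; 1× S (X2, acyclic) → no; 1× C (X3, acyclic) → no; 1× O (X1, acyclic) → no; 1× O (X2, acyclic) → no.
That gives 3 matching atoms.

3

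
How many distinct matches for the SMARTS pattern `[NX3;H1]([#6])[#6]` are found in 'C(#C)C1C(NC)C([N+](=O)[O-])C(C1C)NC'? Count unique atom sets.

[NX3;H1]([#6])[#6] is the SMARTS for a secondary amine: a trivalent nitrogen with one H, bonded to two carbons.
The molecule carries 2 separate instances of an N-methylamino group (-NHCH3) meeting every constraint; each maps to a distinct set of atoms, giving 2 matches.

2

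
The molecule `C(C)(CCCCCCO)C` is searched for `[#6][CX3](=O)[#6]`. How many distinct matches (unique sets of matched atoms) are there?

0

[#6][CX3](=O)[#6] is the SMARTS for a ketone: a carbonyl carbon (no H) flanked by two carbons.
No fragment in the molecule satisfies every constraint, giving 0 matches.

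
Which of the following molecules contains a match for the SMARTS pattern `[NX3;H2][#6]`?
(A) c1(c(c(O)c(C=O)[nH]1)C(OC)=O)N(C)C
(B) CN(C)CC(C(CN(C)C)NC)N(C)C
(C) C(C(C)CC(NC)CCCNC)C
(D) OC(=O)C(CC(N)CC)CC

D

[NX3;H2][#6] describes a trivalent nitrogen with two H attached to carbon (a primary amine).
(A) has a dimethylamino group (-N(CH3)2) but the nitrogen has H0, not H2.
(B) has a dimethylamino group (-N(CH3)2) but the nitrogen has H0, not H2.
(C) has an N-methylamino group (-NHCH3) but the nitrogen bears two carbons and only one H (H1), not H2.
(D) contains a primary amino group (-NH2), which satisfies every atom and bond constraint.
So the answer is (D).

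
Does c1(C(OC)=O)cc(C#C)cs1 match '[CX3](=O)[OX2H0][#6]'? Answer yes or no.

Yes

The pattern [CX3](=O)[OX2H0][#6] describes a carbonyl carbon bonded to an oxygen that is itself bonded to carbon (no H on that O) — an ester.
The molecule carries a methyl-ester group (-C(=O)OCH3), whose atoms satisfy every constraint of the query, so the pattern matches.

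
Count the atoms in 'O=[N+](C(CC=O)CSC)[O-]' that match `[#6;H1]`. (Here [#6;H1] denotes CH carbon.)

2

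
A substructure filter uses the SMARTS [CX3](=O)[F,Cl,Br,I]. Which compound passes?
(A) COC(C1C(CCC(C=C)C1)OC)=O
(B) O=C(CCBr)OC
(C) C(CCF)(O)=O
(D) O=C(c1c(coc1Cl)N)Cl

D

[CX3](=O)[F,Cl,Br,I] describes a carbonyl carbon bonded to a halogen (an acyl halide).
(A) has a methyl-ester group (-C(=O)OCH3) but the carbonyl is bonded to -O-C, not to a halogen.
(B) has a methyl-ester group (-C(=O)OCH3) but the carbonyl is bonded to -O-C, not to a halogen.
(C) has a carboxylic acid group (-C(=O)OH) but the carbonyl is bonded to -OH, not to a halogen.
(D) contains an acyl chloride (-C(=O)Cl), which satisfies every atom and bond constraint.
So the answer is (D).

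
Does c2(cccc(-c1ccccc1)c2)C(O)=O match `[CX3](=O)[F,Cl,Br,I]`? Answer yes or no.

The pattern [CX3](=O)[F,Cl,Br,I] describes a carbonyl carbon bonded to a halogen — an acyl halide.
The closest candidate here is a carboxylic acid group (-C(=O)OH), but the carbonyl is bonded to -OH, not to a halogen. No other fragment satisfies the full query, so there is no match.

No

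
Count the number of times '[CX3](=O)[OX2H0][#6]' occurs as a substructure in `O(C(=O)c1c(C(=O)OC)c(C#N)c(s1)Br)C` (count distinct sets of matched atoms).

2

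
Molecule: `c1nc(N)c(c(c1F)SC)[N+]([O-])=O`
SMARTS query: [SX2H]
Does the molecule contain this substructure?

The pattern [SX2H] describes an aliphatic sulfur with two connections, one being H — a thiol.
The closest candidate here is a methylthio ether (-SCH3), but the sulfur has H0 (bonded to two carbons), not H1. No other fragment satisfies the full query, so there is no match.

No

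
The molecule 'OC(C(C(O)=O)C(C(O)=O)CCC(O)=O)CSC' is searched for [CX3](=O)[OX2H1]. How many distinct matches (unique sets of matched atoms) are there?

[CX3](=O)[OX2H1] is the SMARTS for a carboxylic acid: an sp2 carbon double-bonded to O and single-bonded to an -OH oxygen.
The molecule carries 3 separate instances of a carboxylic acid group (-C(=O)OH) meeting every constraint; each maps to a distinct set of atoms, giving 3 matches.

3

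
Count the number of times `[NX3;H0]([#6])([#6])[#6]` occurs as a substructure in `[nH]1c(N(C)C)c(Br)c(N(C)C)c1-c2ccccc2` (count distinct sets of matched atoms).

2

[NX3;H0]([#6])([#6])[#6] is the SMARTS for a tertiary amine: a trivalent nitrogen with no H, bonded to three carbons.
The molecule carries 2 separate instances of a dimethylamino group (-N(CH3)2) meeting every constraint; each maps to a distinct set of atoms, giving 2 matches.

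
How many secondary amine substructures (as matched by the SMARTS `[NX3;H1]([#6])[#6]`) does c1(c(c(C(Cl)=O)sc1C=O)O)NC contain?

1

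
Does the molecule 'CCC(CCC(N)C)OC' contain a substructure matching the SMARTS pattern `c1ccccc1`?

The pattern c1ccccc1 describes six aromatic carbons in a ring — a benzene ring.
The closest candidate here is a methyl group (-CH3), but no six-membered all-carbon aromatic ring is present. No other fragment satisfies the full query, so there is no match.

No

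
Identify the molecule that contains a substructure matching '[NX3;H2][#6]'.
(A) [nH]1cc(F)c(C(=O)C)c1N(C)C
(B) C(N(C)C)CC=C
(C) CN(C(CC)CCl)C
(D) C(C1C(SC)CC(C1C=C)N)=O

[NX3;H2][#6] describes a trivalent nitrogen with two H attached to carbon (a primary amine).
(A) has a dimethylamino group (-N(CH3)2) but the nitrogen has H0, not H2.
(B) has a dimethylamino group (-N(CH3)2) but the nitrogen has H0, not H2.
(C) has a dimethylamino group (-N(CH3)2) but the nitrogen has H0, not H2.
(D) contains a primary amino group (-NH2), which satisfies every atom and bond constraint.
So the answer is (D).

D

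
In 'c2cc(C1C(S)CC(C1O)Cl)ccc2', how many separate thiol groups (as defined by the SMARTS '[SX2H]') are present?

1

[SX2H] is the SMARTS for a thiol: an aliphatic sulfur with two connections, one being H.
Exactly one fragment in the molecule meets all constraints, giving 1 match.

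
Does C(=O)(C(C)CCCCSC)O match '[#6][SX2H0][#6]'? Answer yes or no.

The pattern [#6][SX2H0][#6] describes an aliphatic sulfur bridging two carbons with no H on the sulfur — a thioether.
The molecule carries a methylthio ether (-SCH3), whose atoms satisfy every constraint of the query, so the pattern matches.

Yes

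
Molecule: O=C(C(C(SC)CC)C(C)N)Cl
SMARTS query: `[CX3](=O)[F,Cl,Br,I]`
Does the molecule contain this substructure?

Yes

The pattern [CX3](=O)[F,Cl,Br,I] describes a carbonyl carbon bonded to a halogen — an acyl halide.
The molecule carries an acyl chloride (-C(=O)Cl), whose atoms satisfy every constraint of the query, so the pattern matches.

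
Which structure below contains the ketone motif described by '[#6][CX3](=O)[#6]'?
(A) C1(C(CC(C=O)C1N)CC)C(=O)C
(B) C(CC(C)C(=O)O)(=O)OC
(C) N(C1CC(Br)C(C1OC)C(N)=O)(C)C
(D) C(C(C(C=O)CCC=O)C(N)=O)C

A

[#6][CX3](=O)[#6] describes a carbonyl carbon (no H) flanked by two carbons (a ketone).
(A) contains an acetyl/ketone group (-C(=O)CH3), which satisfies every atom and bond constraint.
(B) has a methyl-ester group (-C(=O)OCH3) but one neighbour of the carbonyl carbon is O, not C.
(C) has a primary amide (-C(=O)NH2) but one neighbour of the carbonyl carbon is N, not C.
(D) has a primary amide (-C(=O)NH2) but one neighbour of the carbonyl carbon is N, not C.
So the answer is (A).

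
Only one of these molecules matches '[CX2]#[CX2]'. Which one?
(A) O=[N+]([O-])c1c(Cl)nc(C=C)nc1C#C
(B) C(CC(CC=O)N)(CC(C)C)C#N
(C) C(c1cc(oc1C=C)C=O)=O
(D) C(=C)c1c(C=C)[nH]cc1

A

[CX2]#[CX2] describes a carbon-carbon triple bond (an alkyne).
(A) contains an ethynyl group (-C#CH), which satisfies every atom and bond constraint.
(B) has a nitrile (-C#N) but the triple bond is C#N, not C#C.
(C) has a vinyl group (-CH=CH2) but the C=C is a double bond; both carbons are CX3, not CX2.
(D) has a vinyl group (-CH=CH2) but the C=C is a double bond; both carbons are CX3, not CX2.
So the answer is (A).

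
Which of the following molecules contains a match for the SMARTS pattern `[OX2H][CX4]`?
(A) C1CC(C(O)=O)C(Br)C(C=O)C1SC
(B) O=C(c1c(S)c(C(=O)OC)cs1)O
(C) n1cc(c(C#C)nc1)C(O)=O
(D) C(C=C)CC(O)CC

[OX2H][CX4] describes a hydroxyl oxygen bound to an sp3 (X4) carbon (an aliphatic alcohol).
(A) has a carboxylic acid group (-C(=O)OH) but the -OH is on a CX3 carbonyl carbon, not a CX4 carbon.
(B) has a carboxylic acid group (-C(=O)OH) but the -OH is on a CX3 carbonyl carbon, not a CX4 carbon.
(C) has a carboxylic acid group (-C(=O)OH) but the -OH is on a CX3 carbonyl carbon, not a CX4 carbon.
(D) contains a hydroxyl group (-OH), which satisfies every atom and bond constraint.
So the answer is (D).

D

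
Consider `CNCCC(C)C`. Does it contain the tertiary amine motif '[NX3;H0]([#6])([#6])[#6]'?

No

The pattern [NX3;H0]([#6])([#6])[#6] describes a trivalent nitrogen with no H, bonded to three carbons — a tertiary amine.
The closest candidate here is an N-methylamino group (-NHCH3), but the nitrogen still has one H (H1), not H0. No other fragment satisfies the full query, so there is no match.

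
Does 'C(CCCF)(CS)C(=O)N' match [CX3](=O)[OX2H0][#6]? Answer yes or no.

The pattern [CX3](=O)[OX2H0][#6] describes a carbonyl carbon bonded to an oxygen that is itself bonded to carbon (no H on that O) — an ester.
The closest candidate here is a primary amide (-C(=O)NH2), but the carbonyl is bonded to N, not to an O-C linkage. No other fragment satisfies the full query, so there is no match.

No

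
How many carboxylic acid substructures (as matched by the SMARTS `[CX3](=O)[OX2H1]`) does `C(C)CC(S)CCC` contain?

[CX3](=O)[OX2H1] is the SMARTS for a carboxylic acid: an sp2 carbon double-bonded to O and single-bonded to an -OH oxygen.
No fragment in the molecule satisfies every constraint, giving 0 matches.

0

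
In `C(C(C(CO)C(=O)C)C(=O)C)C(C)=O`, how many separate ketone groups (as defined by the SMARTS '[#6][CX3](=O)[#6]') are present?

3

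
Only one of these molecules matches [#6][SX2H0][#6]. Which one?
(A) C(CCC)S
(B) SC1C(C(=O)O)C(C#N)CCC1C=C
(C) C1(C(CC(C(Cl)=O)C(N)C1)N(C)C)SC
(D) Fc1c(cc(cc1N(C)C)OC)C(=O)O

C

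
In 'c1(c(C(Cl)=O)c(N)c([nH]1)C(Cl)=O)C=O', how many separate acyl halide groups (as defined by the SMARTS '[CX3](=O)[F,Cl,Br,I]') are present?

2

[CX3](=O)[F,Cl,Br,I] is the SMARTS for an acyl halide: a carbonyl carbon bonded to a halogen.
The molecule carries 2 separate instances of an acyl chloride (-C(=O)Cl) meeting every constraint; each maps to a distinct set of atoms, giving 2 matches.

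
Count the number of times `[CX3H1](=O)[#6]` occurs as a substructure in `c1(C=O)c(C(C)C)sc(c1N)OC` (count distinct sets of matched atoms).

1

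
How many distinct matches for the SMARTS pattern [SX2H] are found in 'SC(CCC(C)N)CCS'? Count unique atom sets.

[SX2H] is the SMARTS for a thiol: an aliphatic sulfur with two connections, one being H.
The molecule carries 2 separate instances of a thiol (-SH) meeting every constraint; each maps to a distinct set of atoms, giving 2 matches.

2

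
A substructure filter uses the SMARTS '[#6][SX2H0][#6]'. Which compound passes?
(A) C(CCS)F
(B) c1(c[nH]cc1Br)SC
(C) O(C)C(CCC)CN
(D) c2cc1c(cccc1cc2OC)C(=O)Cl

[#6][SX2H0][#6] describes an aliphatic sulfur bridging two carbons with no H on the sulfur (a thioether).
(A) has a thiol (-SH) but the sulfur has H1, not H0 bridging two carbons.
(B) contains a methylthio ether (-SCH3), which satisfies every atom and bond constraint.
(C) has a methoxy ether (-OCH3) but the bridging atom is O, not S.
(D) has a methoxy ether (-OCH3) but the bridging atom is O, not S.
So the answer is (B).

B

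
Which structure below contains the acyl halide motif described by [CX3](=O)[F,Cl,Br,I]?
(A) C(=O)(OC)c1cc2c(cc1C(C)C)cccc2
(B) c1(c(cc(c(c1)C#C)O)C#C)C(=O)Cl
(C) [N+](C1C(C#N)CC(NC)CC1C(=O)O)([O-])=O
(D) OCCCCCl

[CX3](=O)[F,Cl,Br,I] describes a carbonyl carbon bonded to a halogen (an acyl halide).
(A) has a methyl-ester group (-C(=O)OCH3) but the carbonyl is bonded to -O-C, not to a halogen.
(B) contains an acyl chloride (-C(=O)Cl), which satisfies every atom and bond constraint.
(C) has a carboxylic acid group (-C(=O)OH) but the carbonyl is bonded to -OH, not to a halogen.
(D) has a chloro substituent but the Cl is not on a carbonyl carbon.
So the answer is (B).

B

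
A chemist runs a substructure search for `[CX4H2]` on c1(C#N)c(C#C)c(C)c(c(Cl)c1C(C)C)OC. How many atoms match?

The query [CX4H2] means: sp3 carbon (X4) with exactly two hydrogens.
Check the 17 heavy atoms by environment: 6× c (aromatic, H0, X3) → no; 1× Cl (H0, X1) → no; 4× C (H3, X4) → no; 1× C (H1, X4) → no; 2× C (H0, X2) → no; 1× C (H1, X2) → no; 1× O (H0, X2) → no; 1× N (H0, X1) → no.
No environment satisfies the query, so 0 matching atoms.

0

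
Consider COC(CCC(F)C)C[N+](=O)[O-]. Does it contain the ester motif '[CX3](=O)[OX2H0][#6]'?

No

The pattern [CX3](=O)[OX2H0][#6] describes a carbonyl carbon bonded to an oxygen that is itself bonded to carbon (no H on that O) — an ester.
The closest candidate here is a methoxy ether (-OCH3), but the ether oxygen is not adjacent to a C=O carbon. No other fragment satisfies the full query, so there is no match.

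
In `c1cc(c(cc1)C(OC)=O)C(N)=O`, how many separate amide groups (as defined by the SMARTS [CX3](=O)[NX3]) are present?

[CX3](=O)[NX3] is the SMARTS for an amide: a carbonyl carbon bonded to a trivalent nitrogen.
Exactly one fragment in the molecule meets all constraints, giving 1 match.

1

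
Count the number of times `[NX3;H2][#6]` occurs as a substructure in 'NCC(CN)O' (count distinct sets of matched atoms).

[NX3;H2][#6] is the SMARTS for a primary amine: a trivalent nitrogen with two H attached to carbon.
The molecule carries 2 separate instances of a primary amino group (-NH2) meeting every constraint; each maps to a distinct set of atoms, giving 2 matches.

2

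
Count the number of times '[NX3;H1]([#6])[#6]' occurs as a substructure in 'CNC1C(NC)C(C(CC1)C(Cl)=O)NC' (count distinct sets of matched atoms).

[NX3;H1]([#6])[#6] is the SMARTS for a secondary amine: a trivalent nitrogen with one H, bonded to two carbons.
The molecule carries 3 separate instances of an N-methylamino group (-NHCH3) meeting every constraint; each maps to a distinct set of atoms, giving 3 matches.

3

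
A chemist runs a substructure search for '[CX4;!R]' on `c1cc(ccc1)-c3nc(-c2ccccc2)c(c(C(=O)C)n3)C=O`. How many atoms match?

1

Check the 23 heavy atoms by environment: 2× n (aromatic, X2, in 6-ring) → no; 16× c (aromatic, X3, in 6-ring) → no; 2× C (X3, acyclic) → no; 2× O (X1, acyclic) → no; 1× C (X4, acyclic) → match.
That gives 1 matching atom.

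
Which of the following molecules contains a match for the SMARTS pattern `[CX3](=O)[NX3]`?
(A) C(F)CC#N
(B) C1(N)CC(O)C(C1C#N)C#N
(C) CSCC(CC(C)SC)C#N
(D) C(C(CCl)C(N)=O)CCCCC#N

[CX3](=O)[NX3] describes a carbonyl carbon bonded to a trivalent nitrogen (an amide).
(A) has a nitrile (-C#N) but the nitrile N is NX1 (triple-bonded), not NX3.
(B) has a primary amino group (-NH2) but the -NH2 is not attached to a carbonyl carbon.
(C) has a nitrile (-C#N) but the nitrile N is NX1 (triple-bonded), not NX3.
(D) contains a primary amide (-C(=O)NH2), which satisfies every atom and bond constraint.
So the answer is (D).

D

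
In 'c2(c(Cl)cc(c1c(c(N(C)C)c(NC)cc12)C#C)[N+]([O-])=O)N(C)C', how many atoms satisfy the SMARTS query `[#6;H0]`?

9

Check the 24 heavy atoms by environment: 8× c (aromatic, H0) → match; 2× c (aromatic, H1) → no; 2× N (H0) → no; 5× C (H3) → no; 1× C (H0) → match; 1× C (H1) → no; 1× Cl (H0) → no; 1× N (charge +1, H0) → no; 1× O (charge -1, H0) → no; 1× O (H0) → no; 1× N (H1) → no.
Summing the matching environments: 8 + 1 = 9 matching atoms.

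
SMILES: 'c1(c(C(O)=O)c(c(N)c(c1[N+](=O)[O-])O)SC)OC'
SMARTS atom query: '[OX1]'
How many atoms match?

Check the 18 heavy atoms by environment: 6× c (aromatic, X3) → no; 1× N (charge +1, X3) → no; 1× O (charge -1, X1) → match; 2× O (X1) → match; 3× O (X2) → no; 2× C (X4) → no; 1× S (X2) → no; 1× C (X3) → no; 1× N (X3) → no.
Summing the matching environments: 1 + 2 = 3 matching atoms.

3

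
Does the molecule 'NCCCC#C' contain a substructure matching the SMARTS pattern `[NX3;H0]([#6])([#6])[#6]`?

The pattern [NX3;H0]([#6])([#6])[#6] describes a trivalent nitrogen with no H, bonded to three carbons — a tertiary amine.
The closest candidate here is a primary amino group (-NH2), but the nitrogen has H2, not H0 with three carbons. No other fragment satisfies the full query, so there is no match.

No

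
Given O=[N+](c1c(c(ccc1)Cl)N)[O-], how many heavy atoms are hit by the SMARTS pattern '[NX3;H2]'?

The query [NX3;H2] means: aliphatic N with 3 total connections, two of them H — an -NH2 nitrogen (amine or amide).
Check the 11 heavy atoms by environment: 3× c (aromatic, H1, X3) → no; 3× c (aromatic, H0, X3) → no; 1× N (charge +1, H0, X3) → no; 1× O (charge -1, H0, X1) → no; 1× O (H0, X1) → no; 1× Cl (H0, X1) → no; 1× N (H2, X3) → match.
That gives 1 matching atom.

1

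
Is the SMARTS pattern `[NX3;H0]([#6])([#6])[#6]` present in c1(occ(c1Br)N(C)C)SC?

The pattern [NX3;H0]([#6])([#6])[#6] describes a trivalent nitrogen with no H, bonded to three carbons — a tertiary amine.
The molecule carries a dimethylamino group (-N(CH3)2), whose atoms satisfy every constraint of the query, so the pattern matches.

Yes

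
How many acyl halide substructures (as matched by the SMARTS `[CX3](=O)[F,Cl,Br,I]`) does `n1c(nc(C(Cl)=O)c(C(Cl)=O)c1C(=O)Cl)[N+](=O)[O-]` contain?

3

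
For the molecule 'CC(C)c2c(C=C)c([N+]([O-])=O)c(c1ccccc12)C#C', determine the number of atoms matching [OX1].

The query [OX1] means: aliphatic oxygen with one total connection — typically a carbonyl =O or an oxide.
Check the 20 heavy atoms by environment: 10× c (aromatic, X3) → no; 3× C (X4) → no; 2× C (X2) → no; 1× N (charge +1, X3) → no; 1× O (charge -1, X1) → match; 1× O (X1) → match; 2× C (X3) → no.
Summing the matching environments: 1 + 1 = 2 matching atoms.

2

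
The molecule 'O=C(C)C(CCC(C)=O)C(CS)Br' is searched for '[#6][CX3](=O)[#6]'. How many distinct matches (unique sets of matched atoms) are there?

[#6][CX3](=O)[#6] is the SMARTS for a ketone: a carbonyl carbon (no H) flanked by two carbons.
The molecule carries 2 separate instances of an acetyl/ketone group (-C(=O)CH3) meeting every constraint; each maps to a distinct set of atoms, giving 2 matches.

2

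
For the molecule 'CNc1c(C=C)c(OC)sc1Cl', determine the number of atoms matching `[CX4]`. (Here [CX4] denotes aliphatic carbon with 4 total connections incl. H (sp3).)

2

Check the 12 heavy atoms by environment: 1× s (aromatic, X2) → no; 4× c (aromatic, X3) → no; 2× C (X3) → no; 1× Cl (X1) → no; 1× O (X2) → no; 2× C (X4) → match; 1× N (X3) → no.
That gives 2 matching atoms.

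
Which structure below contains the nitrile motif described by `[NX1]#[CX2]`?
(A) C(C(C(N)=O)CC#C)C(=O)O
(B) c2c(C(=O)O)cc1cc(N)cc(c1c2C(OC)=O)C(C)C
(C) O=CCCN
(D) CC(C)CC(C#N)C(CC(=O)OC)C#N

D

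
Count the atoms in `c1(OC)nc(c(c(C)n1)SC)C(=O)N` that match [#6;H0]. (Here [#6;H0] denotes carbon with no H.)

The query [#6;H0] means: any carbon with no attached hydrogen.
Check the 14 heavy atoms by environment: 2× n (aromatic, H0) → no; 4× c (aromatic, H0) → match; 1× C (H0) → match; 2× O (H0) → no; 1× N (H2) → no; 1× S (H0) → no; 3× C (H3) → no.
Summing the matching environments: 4 + 1 = 5 matching atoms.

5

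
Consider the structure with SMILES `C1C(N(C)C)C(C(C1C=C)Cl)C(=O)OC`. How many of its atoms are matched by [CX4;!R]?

3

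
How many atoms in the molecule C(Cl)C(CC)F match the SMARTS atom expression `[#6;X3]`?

The query [#6;X3] means: any carbon (aromatic or not) with three total connections.
Check the 6 heavy atoms by environment: 4× C (X4) → no; 1× F (X1) → no; 1× Cl (X1) → no.
No environment satisfies the query, so 0 matching atoms.

0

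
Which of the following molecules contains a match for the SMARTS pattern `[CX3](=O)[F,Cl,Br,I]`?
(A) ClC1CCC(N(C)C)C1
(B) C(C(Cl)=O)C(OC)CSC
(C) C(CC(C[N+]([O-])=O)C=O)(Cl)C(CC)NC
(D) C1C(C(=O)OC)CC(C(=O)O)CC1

[CX3](=O)[F,Cl,Br,I] describes a carbonyl carbon bonded to a halogen (an acyl halide).
(A) has a chloro substituent but the Cl is not on a carbonyl carbon.
(B) contains an acyl chloride (-C(=O)Cl), which satisfies every atom and bond constraint.
(C) has a chloro substituent but the Cl is not on a carbonyl carbon.
(D) has a methyl-ester group (-C(=O)OCH3) but the carbonyl is bonded to -O-C, not to a halogen.
So the answer is (B).

B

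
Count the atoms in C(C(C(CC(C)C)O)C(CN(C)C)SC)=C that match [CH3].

Check the 16 heavy atoms by environment: 3× C (H2) → no; 5× C (H1) → no; 1× O (H1) → no; 1× N (H0) → no; 5× C (H3) → match; 1× S (H0) → no.
That gives 5 matching atoms.

5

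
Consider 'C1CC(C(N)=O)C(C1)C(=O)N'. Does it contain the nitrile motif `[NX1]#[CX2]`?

The pattern [NX1]#[CX2] describes a nitrogen triple-bonded to a two-connected carbon — a nitrile.
The closest candidate here is a primary amide (-C(=O)NH2), but the nitrogen is NX3, not NX1. No other fragment satisfies the full query, so there is no match.

No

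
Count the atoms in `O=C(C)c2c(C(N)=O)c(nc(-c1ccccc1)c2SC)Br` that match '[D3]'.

8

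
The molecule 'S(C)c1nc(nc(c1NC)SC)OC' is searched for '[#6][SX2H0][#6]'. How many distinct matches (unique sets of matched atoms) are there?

[#6][SX2H0][#6] is the SMARTS for a thioether: an aliphatic sulfur bridging two carbons with no H on the sulfur.
The molecule carries 2 separate instances of a methylthio ether (-SCH3) meeting every constraint; each maps to a distinct set of atoms, giving 2 matches.

2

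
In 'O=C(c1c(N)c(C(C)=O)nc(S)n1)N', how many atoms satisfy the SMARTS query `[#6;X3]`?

6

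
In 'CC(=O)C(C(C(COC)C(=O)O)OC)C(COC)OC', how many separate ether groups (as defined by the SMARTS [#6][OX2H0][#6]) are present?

4

[#6][OX2H0][#6] is the SMARTS for an ether: an aliphatic oxygen bridging two carbons with no H on the oxygen.
The molecule carries 4 separate instances of a methoxy ether (-OCH3) meeting every constraint; each maps to a distinct set of atoms, giving 4 matches.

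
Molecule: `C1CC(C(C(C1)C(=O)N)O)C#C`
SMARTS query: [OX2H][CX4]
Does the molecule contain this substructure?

Yes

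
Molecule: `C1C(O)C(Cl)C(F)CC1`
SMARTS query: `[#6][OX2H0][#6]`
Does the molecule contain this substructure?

No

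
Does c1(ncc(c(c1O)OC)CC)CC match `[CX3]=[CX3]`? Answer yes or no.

The pattern [CX3]=[CX3] describes a non-aromatic C=C double bond between two sp2 carbons — an alkene.
The closest candidate here is an ethyl group (-CH2CH3), but its C-C bond is a single bond between CX4 carbons, not CX3=CX3. No other fragment satisfies the full query, so there is no match.

No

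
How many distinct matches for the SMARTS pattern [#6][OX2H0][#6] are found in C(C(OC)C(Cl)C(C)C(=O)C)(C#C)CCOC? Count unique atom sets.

[#6][OX2H0][#6] is the SMARTS for an ether: an aliphatic oxygen bridging two carbons with no H on the oxygen.
The molecule carries 2 separate instances of a methoxy ether (-OCH3) meeting every constraint; each maps to a distinct set of atoms, giving 2 matches.

2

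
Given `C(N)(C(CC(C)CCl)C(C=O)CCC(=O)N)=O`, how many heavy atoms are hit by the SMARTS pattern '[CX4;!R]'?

The query [CX4;!R] means: aliphatic carbon with four total connections, not in a ring.
Check the 17 heavy atoms by environment: 8× C (X4, acyclic) → match; 1× Cl (X1, acyclic) → no; 3× C (X3, acyclic) → no; 3× O (X1, acyclic) → no; 2× N (X3, acyclic) → no.
That gives 8 matching atoms.

8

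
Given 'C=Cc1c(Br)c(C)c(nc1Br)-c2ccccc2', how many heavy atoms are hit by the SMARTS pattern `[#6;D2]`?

Check the 17 heavy atoms by environment: 1× n (aromatic, D2) → no; 6× c (aromatic, D3) → no; 2× Br (D1) → no; 2× C (D1) → no; 1× C (D2) → match; 5× c (aromatic, D2) → match.
Summing the matching environments: 1 + 5 = 6 matching atoms.

6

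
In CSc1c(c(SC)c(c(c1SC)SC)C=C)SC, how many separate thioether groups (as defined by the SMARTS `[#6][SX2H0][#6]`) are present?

[#6][SX2H0][#6] is the SMARTS for a thioether: an aliphatic sulfur bridging two carbons with no H on the sulfur.
The molecule carries 5 separate instances of a methylthio ether (-SCH3) meeting every constraint; each maps to a distinct set of atoms, giving 5 matches.

5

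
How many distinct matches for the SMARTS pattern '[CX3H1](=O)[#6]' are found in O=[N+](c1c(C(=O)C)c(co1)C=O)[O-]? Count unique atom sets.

[CX3H1](=O)[#6] is the SMARTS for an aldehyde: an sp2 carbon with one H, double-bonded to O and single-bonded to carbon.
Exactly one fragment in the molecule meets all constraints, giving 1 match.

1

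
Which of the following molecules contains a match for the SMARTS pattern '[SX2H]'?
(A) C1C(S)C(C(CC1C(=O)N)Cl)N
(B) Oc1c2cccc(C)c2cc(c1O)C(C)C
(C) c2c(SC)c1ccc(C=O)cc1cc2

A

[SX2H] describes an aliphatic sulfur with two connections, one being H (a thiol).
(A) contains a thiol (-SH), which satisfies every atom and bond constraint.
(B) has a hydroxyl group (-OH) but it is an -OH, not an -SH.
(C) has a methylthio ether (-SCH3) but the sulfur has H0 (bonded to two carbons), not H1.
So the answer is (A).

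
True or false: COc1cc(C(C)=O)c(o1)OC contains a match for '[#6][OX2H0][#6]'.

True

The pattern [#6][OX2H0][#6] describes an aliphatic oxygen bridging two carbons with no H on the oxygen — an ether.
The molecule carries a methoxy ether (-OCH3), whose atoms satisfy every constraint of the query, so the pattern matches.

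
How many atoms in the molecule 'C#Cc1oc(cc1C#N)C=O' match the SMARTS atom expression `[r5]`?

5

Check the 11 heavy atoms by environment: 1× o (aromatic, in 5-ring) → match; 4× c (aromatic, in 5-ring) → match; 4× C (acyclic) → no; 1× N (acyclic) → no; 1× O (acyclic) → no.
Summing the matching environments: 1 + 4 = 5 matching atoms.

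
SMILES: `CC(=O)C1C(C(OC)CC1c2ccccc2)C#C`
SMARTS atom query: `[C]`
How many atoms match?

10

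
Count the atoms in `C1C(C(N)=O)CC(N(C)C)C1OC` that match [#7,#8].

Check the 13 heavy atoms by environment: 9× C → no; 2× N → match; 2× O → match.
Summing the matching environments: 2 + 2 = 4 matching atoms.

4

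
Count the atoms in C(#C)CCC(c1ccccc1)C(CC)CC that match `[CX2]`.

2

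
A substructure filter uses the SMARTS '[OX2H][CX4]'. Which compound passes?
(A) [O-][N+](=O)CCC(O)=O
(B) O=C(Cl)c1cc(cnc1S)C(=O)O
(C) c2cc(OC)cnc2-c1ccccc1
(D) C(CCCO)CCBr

[OX2H][CX4] describes a hydroxyl oxygen bound to an sp3 (X4) carbon (an aliphatic alcohol).
(A) has a carboxylic acid group (-C(=O)OH) but the -OH is on a CX3 carbonyl carbon, not a CX4 carbon.
(B) has a carboxylic acid group (-C(=O)OH) but the -OH is on a CX3 carbonyl carbon, not a CX4 carbon.
(C) has a methoxy ether (-OCH3) but the oxygen has H0 (ether), not H1.
(D) contains a hydroxyl group (-OH), which satisfies every atom and bond constraint.
So the answer is (D).

D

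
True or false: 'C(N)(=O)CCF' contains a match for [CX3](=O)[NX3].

True

The pattern [CX3](=O)[NX3] describes a carbonyl carbon bonded to a trivalent nitrogen — an amide.
The molecule carries a primary amide (-C(=O)NH2), whose atoms satisfy every constraint of the query, so the pattern matches.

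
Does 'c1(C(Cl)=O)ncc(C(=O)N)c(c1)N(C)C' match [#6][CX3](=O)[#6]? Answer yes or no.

The pattern [#6][CX3](=O)[#6] describes a carbonyl carbon (no H) flanked by two carbons — a ketone.
The closest candidate here is a primary amide (-C(=O)NH2), but one neighbour of the carbonyl carbon is N, not C. No other fragment satisfies the full query, so there is no match.

No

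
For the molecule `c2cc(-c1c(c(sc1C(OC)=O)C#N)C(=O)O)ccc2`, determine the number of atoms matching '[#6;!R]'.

The query [#6;!R] means: carbon not in any ring.
Check the 20 heavy atoms by environment: 1× s (aromatic, in 5-ring) → no; 4× c (aromatic, in 5-ring) → no; 4× C (acyclic) → match; 4× O (acyclic) → no; 6× c (aromatic, in 6-ring) → no; 1× N (acyclic) → no.
That gives 4 matching atoms.

4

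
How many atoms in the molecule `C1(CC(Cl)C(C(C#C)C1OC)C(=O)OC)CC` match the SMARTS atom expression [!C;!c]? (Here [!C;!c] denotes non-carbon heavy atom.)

4

The query [!C;!c] means: neither aliphatic nor aromatic carbon — same as [!#6].
Check the 17 heavy atoms by environment: 13× C → no; 1× Cl → match; 3× O → match.
Summing the matching environments: 1 + 3 = 4 matching atoms.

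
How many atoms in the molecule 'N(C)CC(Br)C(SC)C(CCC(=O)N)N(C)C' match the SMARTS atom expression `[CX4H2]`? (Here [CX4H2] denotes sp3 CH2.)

The query [CX4H2] means: sp3 carbon (X4) with exactly two hydrogens.
Check the 17 heavy atoms by environment: 3× C (H2, X4) → match; 3× C (H1, X4) → no; 1× C (H0, X3) → no; 1× O (H0, X1) → no; 1× N (H2, X3) → no; 1× N (H1, X3) → no; 4× C (H3, X4) → no; 1× N (H0, X3) → no; 1× Br (H0, X1) → no; 1× S (H0, X2) → no.
That gives 3 matching atoms.

3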